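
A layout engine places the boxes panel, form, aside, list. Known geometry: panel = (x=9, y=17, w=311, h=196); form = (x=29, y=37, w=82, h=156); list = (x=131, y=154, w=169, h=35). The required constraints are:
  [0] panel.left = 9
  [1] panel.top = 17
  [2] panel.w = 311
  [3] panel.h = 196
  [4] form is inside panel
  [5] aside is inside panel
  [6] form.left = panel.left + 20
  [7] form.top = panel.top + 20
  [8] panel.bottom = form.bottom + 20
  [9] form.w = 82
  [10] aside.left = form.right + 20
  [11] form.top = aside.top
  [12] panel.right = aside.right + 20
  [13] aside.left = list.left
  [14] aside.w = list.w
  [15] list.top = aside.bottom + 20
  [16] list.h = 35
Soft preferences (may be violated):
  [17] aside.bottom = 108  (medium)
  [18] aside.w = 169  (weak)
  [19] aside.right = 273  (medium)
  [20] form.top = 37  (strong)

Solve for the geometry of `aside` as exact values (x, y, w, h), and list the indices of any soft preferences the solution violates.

1. aside.x = 131  [aside.left = form.right + 20]
2. aside.y = 37  [form.top = aside.top]
3. aside.w = 169  [panel.right = aside.right + 20]
4. aside.h = 97  [list.top = aside.bottom + 20]

aside = (x=131, y=37, w=169, h=97)
violated soft preferences: 17, 19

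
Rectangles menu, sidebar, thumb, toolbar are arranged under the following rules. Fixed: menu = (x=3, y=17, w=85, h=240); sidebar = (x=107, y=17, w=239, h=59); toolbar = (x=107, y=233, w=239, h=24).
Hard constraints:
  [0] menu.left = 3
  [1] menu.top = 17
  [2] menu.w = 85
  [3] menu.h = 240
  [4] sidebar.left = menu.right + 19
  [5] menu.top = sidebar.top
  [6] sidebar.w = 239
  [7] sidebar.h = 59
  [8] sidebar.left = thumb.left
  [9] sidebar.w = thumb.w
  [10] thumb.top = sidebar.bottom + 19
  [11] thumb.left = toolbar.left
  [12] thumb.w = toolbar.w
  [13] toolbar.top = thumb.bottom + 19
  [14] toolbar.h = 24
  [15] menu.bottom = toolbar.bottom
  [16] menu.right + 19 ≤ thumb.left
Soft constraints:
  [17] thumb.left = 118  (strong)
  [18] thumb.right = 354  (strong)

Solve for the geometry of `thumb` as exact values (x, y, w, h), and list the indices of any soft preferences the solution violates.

1. thumb.x = 107  [sidebar.left = thumb.left]
2. thumb.w = 239  [sidebar.w = thumb.w]
3. thumb.y = 95  [thumb.top = sidebar.bottom + 19]
4. thumb.h = 119  [toolbar.top = thumb.bottom + 19]

thumb = (x=107, y=95, w=239, h=119)
violated soft preferences: 17, 18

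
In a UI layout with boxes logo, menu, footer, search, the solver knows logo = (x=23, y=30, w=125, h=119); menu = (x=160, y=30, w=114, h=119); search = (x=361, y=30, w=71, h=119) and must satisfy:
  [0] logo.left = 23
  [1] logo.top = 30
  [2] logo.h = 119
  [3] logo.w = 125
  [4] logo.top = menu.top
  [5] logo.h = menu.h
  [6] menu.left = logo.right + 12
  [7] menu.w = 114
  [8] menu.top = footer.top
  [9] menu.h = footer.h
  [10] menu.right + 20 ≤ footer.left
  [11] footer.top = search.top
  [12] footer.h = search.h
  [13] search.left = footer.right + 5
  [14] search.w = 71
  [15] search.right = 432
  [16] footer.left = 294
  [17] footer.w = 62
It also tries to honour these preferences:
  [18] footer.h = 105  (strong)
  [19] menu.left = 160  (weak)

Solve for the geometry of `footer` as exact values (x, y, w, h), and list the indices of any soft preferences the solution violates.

footer = (x=294, y=30, w=62, h=119)
violated soft preferences: 18

1. footer.y = 30  [menu.top = footer.top]
2. footer.h = 119  [menu.h = footer.h]
3. footer.x = 294  [footer.left = 294]
4. footer.w = 62  [footer.w = 62]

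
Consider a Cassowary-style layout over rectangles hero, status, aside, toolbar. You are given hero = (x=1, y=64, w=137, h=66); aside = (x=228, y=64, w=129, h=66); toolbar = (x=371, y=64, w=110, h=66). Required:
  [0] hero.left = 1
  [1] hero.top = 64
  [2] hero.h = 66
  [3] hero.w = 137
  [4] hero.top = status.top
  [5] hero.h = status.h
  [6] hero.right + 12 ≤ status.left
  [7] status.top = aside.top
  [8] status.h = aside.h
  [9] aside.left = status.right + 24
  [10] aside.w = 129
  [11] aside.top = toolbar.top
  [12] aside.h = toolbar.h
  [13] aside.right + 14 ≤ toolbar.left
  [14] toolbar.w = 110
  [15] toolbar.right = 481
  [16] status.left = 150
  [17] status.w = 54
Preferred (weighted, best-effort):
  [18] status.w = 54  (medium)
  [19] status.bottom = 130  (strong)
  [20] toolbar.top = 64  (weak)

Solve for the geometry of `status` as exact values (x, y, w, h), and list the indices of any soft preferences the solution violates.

1. status.y = 64  [hero.top = status.top]
2. status.h = 66  [hero.h = status.h]
3. status.x = 150  [status.left = 150]
4. status.w = 54  [status.w = 54]

status = (x=150, y=64, w=54, h=66)
violated soft preferences: none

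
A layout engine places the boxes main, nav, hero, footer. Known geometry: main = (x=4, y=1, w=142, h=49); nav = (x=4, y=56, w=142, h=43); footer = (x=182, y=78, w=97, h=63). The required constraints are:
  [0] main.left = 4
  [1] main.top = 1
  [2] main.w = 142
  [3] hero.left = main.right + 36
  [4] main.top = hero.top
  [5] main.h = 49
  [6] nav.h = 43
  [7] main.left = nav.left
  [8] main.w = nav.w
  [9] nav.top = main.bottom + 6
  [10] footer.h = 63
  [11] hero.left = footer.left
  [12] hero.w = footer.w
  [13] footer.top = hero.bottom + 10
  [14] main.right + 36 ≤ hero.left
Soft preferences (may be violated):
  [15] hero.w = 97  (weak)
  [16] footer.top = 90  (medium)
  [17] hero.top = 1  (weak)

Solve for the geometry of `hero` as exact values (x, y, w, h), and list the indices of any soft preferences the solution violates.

1. hero.x = 182  [hero.left = main.right + 36]
2. hero.y = 1  [main.top = hero.top]
3. hero.w = 97  [hero.w = footer.w]
4. hero.h = 67  [footer.top = hero.bottom + 10]

hero = (x=182, y=1, w=97, h=67)
violated soft preferences: 16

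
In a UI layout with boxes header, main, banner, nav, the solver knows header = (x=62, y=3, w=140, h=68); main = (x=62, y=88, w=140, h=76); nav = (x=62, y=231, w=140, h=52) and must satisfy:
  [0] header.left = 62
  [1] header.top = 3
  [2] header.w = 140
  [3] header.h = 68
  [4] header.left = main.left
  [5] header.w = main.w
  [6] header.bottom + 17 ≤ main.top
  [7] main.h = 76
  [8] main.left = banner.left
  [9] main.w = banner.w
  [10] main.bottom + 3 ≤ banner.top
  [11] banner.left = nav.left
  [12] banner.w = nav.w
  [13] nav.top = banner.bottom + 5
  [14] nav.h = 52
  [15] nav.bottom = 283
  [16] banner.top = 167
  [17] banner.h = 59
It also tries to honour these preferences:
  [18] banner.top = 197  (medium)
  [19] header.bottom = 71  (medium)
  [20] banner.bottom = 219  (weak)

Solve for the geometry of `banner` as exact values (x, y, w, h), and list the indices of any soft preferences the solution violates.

1. banner.x = 62  [main.left = banner.left]
2. banner.w = 140  [main.w = banner.w]
3. banner.y = 167  [banner.top = 167]
4. banner.h = 59  [banner.h = 59]

banner = (x=62, y=167, w=140, h=59)
violated soft preferences: 18, 20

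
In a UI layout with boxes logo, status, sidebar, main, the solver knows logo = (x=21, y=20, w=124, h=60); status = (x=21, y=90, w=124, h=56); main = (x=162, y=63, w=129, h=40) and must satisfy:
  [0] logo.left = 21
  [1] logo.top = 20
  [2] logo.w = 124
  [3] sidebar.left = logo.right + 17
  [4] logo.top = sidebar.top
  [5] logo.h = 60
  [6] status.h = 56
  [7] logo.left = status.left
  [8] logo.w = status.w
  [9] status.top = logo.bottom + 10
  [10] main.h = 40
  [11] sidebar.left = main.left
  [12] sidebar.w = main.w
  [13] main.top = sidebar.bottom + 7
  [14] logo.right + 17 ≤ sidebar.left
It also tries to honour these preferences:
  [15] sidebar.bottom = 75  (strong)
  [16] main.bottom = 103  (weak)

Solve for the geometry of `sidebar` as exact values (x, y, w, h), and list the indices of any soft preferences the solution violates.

1. sidebar.x = 162  [sidebar.left = logo.right + 17]
2. sidebar.y = 20  [logo.top = sidebar.top]
3. sidebar.w = 129  [sidebar.w = main.w]
4. sidebar.h = 36  [main.top = sidebar.bottom + 7]

sidebar = (x=162, y=20, w=129, h=36)
violated soft preferences: 15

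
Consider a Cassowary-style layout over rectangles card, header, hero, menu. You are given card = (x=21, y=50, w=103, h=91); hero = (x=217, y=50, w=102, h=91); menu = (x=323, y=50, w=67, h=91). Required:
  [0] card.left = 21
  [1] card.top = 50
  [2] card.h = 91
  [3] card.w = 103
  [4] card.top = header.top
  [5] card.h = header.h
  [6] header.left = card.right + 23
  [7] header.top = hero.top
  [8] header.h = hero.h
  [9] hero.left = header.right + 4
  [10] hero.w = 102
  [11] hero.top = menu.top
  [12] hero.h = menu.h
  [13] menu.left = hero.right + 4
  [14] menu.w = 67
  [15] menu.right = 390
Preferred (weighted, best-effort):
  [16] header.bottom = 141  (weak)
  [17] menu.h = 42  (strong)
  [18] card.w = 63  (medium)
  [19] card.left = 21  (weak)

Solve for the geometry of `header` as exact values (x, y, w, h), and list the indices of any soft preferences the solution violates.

header = (x=147, y=50, w=66, h=91)
violated soft preferences: 17, 18

1. header.y = 50  [card.top = header.top]
2. header.h = 91  [card.h = header.h]
3. header.x = 147  [header.left = card.right + 23]
4. header.w = 66  [hero.left = header.right + 4]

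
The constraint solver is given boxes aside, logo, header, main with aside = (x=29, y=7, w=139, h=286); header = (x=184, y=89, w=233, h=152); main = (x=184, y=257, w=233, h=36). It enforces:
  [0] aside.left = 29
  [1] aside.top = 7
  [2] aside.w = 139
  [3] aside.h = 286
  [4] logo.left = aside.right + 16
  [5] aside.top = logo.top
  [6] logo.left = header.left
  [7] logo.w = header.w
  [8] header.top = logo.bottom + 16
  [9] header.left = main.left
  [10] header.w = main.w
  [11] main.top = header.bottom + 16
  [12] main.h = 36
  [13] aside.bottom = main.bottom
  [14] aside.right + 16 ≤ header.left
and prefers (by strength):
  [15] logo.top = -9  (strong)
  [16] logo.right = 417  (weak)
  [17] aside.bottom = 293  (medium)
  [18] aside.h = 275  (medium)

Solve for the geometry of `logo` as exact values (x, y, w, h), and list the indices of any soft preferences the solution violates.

logo = (x=184, y=7, w=233, h=66)
violated soft preferences: 15, 18

1. logo.x = 184  [logo.left = aside.right + 16]
2. logo.y = 7  [aside.top = logo.top]
3. logo.w = 233  [logo.w = header.w]
4. logo.h = 66  [header.top = logo.bottom + 16]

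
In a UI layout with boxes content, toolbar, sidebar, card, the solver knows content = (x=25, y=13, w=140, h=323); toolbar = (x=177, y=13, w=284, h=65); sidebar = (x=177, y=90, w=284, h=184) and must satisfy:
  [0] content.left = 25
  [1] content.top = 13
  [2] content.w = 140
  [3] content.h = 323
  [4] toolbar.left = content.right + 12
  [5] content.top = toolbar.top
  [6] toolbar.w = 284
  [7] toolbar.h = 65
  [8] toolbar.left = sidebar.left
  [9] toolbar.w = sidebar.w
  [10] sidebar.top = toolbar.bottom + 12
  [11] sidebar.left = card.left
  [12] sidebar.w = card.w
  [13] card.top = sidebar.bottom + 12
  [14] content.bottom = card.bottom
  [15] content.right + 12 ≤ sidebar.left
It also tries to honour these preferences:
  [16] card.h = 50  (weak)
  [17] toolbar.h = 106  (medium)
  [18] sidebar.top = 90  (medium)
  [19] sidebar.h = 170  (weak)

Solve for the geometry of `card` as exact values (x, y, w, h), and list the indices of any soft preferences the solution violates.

card = (x=177, y=286, w=284, h=50)
violated soft preferences: 17, 19

1. card.x = 177  [sidebar.left = card.left]
2. card.w = 284  [sidebar.w = card.w]
3. card.y = 286  [card.top = sidebar.bottom + 12]
4. card.h = 50  [content.bottom = card.bottom]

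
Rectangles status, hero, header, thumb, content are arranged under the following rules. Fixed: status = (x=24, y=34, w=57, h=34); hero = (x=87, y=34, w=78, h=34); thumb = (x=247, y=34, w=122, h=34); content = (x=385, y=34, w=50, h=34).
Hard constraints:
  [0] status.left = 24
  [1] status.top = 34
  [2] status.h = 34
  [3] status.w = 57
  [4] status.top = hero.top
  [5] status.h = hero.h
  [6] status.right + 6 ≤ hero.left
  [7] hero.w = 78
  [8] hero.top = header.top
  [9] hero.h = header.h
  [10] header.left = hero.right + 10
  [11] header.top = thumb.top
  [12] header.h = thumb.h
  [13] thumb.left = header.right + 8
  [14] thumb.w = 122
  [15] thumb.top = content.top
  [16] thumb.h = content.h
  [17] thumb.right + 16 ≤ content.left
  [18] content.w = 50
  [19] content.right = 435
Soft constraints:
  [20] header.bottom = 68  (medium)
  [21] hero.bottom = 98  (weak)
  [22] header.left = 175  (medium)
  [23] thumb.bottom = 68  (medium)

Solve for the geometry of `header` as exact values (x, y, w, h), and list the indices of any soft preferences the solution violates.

1. header.y = 34  [hero.top = header.top]
2. header.h = 34  [hero.h = header.h]
3. header.x = 175  [header.left = hero.right + 10]
4. header.w = 64  [thumb.left = header.right + 8]

header = (x=175, y=34, w=64, h=34)
violated soft preferences: 21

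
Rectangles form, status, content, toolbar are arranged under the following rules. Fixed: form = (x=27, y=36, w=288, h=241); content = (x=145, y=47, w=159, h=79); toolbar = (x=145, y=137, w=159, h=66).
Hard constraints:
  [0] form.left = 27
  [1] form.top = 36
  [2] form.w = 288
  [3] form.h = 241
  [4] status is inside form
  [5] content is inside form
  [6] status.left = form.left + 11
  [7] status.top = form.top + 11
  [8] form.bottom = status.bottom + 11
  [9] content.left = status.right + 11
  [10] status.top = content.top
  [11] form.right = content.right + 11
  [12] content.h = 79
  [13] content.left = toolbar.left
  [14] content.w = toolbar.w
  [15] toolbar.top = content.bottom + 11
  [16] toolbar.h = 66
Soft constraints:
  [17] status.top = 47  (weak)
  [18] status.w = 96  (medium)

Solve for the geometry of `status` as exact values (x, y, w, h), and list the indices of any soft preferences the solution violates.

1. status.x = 38  [status.left = form.left + 11]
2. status.y = 47  [status.top = form.top + 11]
3. status.h = 219  [form.bottom = status.bottom + 11]
4. status.w = 96  [content.left = status.right + 11]

status = (x=38, y=47, w=96, h=219)
violated soft preferences: none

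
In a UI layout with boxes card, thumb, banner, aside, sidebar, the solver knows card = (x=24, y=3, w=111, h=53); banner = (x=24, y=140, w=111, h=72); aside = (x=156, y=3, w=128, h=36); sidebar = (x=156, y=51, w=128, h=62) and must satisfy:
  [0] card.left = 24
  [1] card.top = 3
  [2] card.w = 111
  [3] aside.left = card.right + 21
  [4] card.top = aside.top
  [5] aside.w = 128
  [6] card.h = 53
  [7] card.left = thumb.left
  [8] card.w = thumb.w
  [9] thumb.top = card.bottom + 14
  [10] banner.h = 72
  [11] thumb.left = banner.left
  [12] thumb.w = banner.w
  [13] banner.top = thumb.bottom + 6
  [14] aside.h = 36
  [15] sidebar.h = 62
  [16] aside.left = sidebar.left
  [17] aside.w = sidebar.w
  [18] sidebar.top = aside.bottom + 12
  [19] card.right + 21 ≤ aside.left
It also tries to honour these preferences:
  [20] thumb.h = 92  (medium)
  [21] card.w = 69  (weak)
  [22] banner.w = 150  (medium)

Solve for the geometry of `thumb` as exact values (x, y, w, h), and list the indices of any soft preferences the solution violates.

1. thumb.x = 24  [card.left = thumb.left]
2. thumb.w = 111  [card.w = thumb.w]
3. thumb.y = 70  [thumb.top = card.bottom + 14]
4. thumb.h = 64  [banner.top = thumb.bottom + 6]

thumb = (x=24, y=70, w=111, h=64)
violated soft preferences: 20, 21, 22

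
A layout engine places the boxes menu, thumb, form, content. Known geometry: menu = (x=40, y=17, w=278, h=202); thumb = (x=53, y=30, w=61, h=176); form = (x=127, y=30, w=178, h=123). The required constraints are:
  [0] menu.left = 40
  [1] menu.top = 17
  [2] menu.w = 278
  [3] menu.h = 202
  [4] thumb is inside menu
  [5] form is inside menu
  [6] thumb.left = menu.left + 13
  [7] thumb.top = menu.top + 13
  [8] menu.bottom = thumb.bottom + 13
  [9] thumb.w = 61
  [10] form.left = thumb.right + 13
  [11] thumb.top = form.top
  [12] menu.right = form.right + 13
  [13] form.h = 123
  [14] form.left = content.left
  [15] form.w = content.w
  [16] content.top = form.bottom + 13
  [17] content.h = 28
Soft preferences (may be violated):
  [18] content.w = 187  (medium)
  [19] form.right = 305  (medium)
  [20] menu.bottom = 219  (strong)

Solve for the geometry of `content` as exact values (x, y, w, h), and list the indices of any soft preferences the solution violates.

1. content.x = 127  [form.left = content.left]
2. content.w = 178  [form.w = content.w]
3. content.y = 166  [content.top = form.bottom + 13]
4. content.h = 28  [content.h = 28]

content = (x=127, y=166, w=178, h=28)
violated soft preferences: 18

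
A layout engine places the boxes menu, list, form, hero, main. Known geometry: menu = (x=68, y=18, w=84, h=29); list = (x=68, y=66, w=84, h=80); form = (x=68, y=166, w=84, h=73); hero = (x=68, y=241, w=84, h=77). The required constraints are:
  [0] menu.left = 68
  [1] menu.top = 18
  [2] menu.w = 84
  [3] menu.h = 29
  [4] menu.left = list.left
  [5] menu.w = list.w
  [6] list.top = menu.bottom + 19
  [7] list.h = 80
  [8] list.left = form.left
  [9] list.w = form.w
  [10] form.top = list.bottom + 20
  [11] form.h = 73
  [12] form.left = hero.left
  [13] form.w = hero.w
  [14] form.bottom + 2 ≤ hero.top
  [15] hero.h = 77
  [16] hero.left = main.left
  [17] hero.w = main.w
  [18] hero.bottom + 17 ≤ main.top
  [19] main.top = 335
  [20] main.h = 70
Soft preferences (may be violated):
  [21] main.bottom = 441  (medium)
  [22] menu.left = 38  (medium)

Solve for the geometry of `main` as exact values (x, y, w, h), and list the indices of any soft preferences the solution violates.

1. main.x = 68  [hero.left = main.left]
2. main.w = 84  [hero.w = main.w]
3. main.y = 335  [main.top = 335]
4. main.h = 70  [main.h = 70]

main = (x=68, y=335, w=84, h=70)
violated soft preferences: 21, 22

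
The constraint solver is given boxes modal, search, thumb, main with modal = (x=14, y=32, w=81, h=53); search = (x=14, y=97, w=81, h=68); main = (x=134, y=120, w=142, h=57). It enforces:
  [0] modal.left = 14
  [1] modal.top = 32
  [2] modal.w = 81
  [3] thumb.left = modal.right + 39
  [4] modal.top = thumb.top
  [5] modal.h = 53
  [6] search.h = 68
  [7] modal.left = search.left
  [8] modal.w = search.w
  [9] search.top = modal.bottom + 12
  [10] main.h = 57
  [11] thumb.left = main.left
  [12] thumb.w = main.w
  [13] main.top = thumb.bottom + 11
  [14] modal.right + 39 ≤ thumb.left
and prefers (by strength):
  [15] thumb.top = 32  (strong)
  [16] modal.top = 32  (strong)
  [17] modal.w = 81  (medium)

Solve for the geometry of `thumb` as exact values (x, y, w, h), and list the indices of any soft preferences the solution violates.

thumb = (x=134, y=32, w=142, h=77)
violated soft preferences: none

1. thumb.x = 134  [thumb.left = modal.right + 39]
2. thumb.y = 32  [modal.top = thumb.top]
3. thumb.w = 142  [thumb.w = main.w]
4. thumb.h = 77  [main.top = thumb.bottom + 11]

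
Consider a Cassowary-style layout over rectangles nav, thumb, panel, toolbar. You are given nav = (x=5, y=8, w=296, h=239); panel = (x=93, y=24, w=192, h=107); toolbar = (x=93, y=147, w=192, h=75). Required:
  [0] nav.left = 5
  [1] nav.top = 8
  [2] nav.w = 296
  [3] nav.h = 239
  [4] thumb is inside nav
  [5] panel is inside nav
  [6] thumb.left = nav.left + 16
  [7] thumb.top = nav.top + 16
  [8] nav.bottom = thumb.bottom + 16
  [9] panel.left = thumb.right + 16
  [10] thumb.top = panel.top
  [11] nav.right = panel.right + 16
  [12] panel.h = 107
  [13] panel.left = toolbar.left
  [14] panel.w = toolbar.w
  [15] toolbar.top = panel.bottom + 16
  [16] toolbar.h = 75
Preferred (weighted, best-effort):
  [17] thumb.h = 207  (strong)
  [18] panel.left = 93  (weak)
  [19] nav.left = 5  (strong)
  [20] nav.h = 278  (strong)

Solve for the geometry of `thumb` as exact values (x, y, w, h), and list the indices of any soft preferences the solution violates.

1. thumb.x = 21  [thumb.left = nav.left + 16]
2. thumb.y = 24  [thumb.top = nav.top + 16]
3. thumb.h = 207  [nav.bottom = thumb.bottom + 16]
4. thumb.w = 56  [panel.left = thumb.right + 16]

thumb = (x=21, y=24, w=56, h=207)
violated soft preferences: 20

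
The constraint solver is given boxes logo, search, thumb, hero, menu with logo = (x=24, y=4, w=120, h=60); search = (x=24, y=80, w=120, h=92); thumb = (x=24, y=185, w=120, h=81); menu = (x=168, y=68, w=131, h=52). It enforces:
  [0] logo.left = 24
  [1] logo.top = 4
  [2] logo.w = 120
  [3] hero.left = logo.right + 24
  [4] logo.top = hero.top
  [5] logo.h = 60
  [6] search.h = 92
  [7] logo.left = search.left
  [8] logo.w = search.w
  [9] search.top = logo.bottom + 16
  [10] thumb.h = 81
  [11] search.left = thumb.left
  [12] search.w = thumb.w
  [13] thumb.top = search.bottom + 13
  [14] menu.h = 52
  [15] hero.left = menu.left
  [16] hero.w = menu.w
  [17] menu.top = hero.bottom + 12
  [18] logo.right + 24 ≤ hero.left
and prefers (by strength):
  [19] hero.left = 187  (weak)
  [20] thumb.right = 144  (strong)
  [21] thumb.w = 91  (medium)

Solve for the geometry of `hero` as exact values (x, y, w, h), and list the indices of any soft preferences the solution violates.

1. hero.x = 168  [hero.left = logo.right + 24]
2. hero.y = 4  [logo.top = hero.top]
3. hero.w = 131  [hero.w = menu.w]
4. hero.h = 52  [menu.top = hero.bottom + 12]

hero = (x=168, y=4, w=131, h=52)
violated soft preferences: 19, 21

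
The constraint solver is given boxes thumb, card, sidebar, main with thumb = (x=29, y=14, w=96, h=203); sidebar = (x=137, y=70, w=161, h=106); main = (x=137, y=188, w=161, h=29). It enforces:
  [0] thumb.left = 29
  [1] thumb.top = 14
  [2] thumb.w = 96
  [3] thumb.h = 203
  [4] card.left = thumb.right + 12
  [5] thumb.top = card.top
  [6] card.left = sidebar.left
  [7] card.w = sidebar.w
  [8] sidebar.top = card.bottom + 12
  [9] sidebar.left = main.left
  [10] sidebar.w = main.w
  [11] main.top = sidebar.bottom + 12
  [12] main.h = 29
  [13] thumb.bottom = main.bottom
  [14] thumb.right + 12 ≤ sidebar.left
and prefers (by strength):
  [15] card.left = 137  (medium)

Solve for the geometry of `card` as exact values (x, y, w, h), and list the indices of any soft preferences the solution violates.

1. card.x = 137  [card.left = thumb.right + 12]
2. card.y = 14  [thumb.top = card.top]
3. card.w = 161  [card.w = sidebar.w]
4. card.h = 44  [sidebar.top = card.bottom + 12]

card = (x=137, y=14, w=161, h=44)
violated soft preferences: none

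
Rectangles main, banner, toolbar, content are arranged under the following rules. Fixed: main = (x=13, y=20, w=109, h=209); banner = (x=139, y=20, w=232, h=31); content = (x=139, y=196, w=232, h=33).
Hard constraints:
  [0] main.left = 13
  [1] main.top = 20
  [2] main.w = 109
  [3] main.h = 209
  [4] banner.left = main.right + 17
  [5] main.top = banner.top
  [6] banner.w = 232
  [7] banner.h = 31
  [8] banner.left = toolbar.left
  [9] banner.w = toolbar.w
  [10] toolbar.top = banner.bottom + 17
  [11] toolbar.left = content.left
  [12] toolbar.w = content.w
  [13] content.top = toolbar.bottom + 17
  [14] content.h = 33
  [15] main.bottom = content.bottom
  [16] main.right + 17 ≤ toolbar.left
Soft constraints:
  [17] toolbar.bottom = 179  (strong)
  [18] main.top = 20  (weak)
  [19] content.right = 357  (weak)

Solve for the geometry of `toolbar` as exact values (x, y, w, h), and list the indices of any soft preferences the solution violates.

1. toolbar.x = 139  [banner.left = toolbar.left]
2. toolbar.w = 232  [banner.w = toolbar.w]
3. toolbar.y = 68  [toolbar.top = banner.bottom + 17]
4. toolbar.h = 111  [content.top = toolbar.bottom + 17]

toolbar = (x=139, y=68, w=232, h=111)
violated soft preferences: 19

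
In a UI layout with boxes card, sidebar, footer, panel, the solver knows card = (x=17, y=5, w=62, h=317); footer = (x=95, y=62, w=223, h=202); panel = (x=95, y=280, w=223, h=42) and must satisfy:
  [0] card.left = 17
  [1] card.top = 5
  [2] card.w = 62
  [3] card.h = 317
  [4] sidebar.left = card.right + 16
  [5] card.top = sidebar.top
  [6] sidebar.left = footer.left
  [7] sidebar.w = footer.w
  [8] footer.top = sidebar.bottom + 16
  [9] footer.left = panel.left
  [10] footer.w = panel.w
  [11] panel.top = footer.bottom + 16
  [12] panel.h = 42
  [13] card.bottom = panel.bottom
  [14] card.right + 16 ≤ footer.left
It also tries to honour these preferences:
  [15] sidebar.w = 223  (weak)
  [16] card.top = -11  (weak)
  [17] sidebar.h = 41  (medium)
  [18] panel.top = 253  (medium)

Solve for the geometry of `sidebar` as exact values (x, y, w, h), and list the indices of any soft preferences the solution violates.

1. sidebar.x = 95  [sidebar.left = card.right + 16]
2. sidebar.y = 5  [card.top = sidebar.top]
3. sidebar.w = 223  [sidebar.w = footer.w]
4. sidebar.h = 41  [footer.top = sidebar.bottom + 16]

sidebar = (x=95, y=5, w=223, h=41)
violated soft preferences: 16, 18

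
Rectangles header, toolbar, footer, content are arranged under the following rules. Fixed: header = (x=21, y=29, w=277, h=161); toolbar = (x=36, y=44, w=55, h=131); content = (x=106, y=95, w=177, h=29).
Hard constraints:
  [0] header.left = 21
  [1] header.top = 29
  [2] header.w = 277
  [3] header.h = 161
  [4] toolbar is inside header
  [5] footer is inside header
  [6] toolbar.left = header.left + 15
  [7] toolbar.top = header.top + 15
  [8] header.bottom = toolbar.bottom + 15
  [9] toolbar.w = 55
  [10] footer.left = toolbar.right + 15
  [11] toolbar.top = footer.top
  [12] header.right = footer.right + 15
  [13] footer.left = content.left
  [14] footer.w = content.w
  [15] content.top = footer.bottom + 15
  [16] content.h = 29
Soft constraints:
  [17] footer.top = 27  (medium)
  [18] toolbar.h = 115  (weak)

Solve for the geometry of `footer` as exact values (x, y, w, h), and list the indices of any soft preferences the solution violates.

footer = (x=106, y=44, w=177, h=36)
violated soft preferences: 17, 18

1. footer.x = 106  [footer.left = toolbar.right + 15]
2. footer.y = 44  [toolbar.top = footer.top]
3. footer.w = 177  [header.right = footer.right + 15]
4. footer.h = 36  [content.top = footer.bottom + 15]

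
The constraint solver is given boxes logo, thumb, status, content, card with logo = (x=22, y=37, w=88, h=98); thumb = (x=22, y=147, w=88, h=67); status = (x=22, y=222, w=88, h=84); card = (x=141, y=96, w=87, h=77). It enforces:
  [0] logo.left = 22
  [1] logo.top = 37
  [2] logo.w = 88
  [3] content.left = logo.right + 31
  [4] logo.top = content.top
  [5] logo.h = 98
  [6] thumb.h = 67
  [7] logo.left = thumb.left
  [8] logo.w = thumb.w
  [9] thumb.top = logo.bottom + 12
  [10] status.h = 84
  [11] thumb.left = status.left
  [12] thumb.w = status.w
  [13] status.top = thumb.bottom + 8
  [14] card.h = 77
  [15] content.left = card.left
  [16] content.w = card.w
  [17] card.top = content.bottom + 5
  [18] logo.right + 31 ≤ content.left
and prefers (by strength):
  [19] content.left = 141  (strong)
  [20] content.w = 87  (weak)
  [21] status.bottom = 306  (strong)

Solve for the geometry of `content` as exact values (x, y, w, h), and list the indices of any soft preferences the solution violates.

content = (x=141, y=37, w=87, h=54)
violated soft preferences: none

1. content.x = 141  [content.left = logo.right + 31]
2. content.y = 37  [logo.top = content.top]
3. content.w = 87  [content.w = card.w]
4. content.h = 54  [card.top = content.bottom + 5]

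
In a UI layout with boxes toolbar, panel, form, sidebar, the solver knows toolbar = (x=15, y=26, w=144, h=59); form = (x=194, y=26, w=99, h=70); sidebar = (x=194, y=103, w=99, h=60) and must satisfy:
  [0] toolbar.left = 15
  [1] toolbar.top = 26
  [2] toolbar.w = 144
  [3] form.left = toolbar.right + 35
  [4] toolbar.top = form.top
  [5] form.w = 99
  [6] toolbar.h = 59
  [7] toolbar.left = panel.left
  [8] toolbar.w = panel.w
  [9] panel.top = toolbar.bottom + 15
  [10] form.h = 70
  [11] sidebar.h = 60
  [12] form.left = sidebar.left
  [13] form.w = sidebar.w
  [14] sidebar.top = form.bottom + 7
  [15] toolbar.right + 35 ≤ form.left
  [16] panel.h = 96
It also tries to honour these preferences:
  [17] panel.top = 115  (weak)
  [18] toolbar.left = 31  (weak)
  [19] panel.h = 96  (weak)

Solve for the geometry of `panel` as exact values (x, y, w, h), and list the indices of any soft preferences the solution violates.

1. panel.x = 15  [toolbar.left = panel.left]
2. panel.w = 144  [toolbar.w = panel.w]
3. panel.y = 100  [panel.top = toolbar.bottom + 15]
4. panel.h = 96  [panel.h = 96]

panel = (x=15, y=100, w=144, h=96)
violated soft preferences: 17, 18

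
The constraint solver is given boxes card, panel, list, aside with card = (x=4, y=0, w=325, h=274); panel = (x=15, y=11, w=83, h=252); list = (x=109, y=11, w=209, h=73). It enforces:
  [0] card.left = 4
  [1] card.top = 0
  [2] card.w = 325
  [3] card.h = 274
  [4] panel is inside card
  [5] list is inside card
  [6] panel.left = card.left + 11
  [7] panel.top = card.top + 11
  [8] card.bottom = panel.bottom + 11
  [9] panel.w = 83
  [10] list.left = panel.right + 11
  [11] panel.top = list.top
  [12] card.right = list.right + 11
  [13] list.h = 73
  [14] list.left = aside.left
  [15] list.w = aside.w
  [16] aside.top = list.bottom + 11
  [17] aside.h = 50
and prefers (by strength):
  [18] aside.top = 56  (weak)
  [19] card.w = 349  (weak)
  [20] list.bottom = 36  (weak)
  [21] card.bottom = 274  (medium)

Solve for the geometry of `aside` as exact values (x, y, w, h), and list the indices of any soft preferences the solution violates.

1. aside.x = 109  [list.left = aside.left]
2. aside.w = 209  [list.w = aside.w]
3. aside.y = 95  [aside.top = list.bottom + 11]
4. aside.h = 50  [aside.h = 50]

aside = (x=109, y=95, w=209, h=50)
violated soft preferences: 18, 19, 20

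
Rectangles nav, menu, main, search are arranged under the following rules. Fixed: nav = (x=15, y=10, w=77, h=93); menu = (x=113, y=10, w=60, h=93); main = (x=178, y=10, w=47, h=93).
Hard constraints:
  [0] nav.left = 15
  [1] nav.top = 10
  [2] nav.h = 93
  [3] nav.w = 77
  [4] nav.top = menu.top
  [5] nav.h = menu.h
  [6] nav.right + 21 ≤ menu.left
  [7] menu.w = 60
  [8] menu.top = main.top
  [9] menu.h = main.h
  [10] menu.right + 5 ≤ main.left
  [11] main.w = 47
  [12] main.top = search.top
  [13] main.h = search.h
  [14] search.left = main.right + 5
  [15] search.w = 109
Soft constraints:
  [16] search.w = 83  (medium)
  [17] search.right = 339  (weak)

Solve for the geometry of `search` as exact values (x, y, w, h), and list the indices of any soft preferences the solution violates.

search = (x=230, y=10, w=109, h=93)
violated soft preferences: 16

1. search.y = 10  [main.top = search.top]
2. search.h = 93  [main.h = search.h]
3. search.x = 230  [search.left = main.right + 5]
4. search.w = 109  [search.w = 109]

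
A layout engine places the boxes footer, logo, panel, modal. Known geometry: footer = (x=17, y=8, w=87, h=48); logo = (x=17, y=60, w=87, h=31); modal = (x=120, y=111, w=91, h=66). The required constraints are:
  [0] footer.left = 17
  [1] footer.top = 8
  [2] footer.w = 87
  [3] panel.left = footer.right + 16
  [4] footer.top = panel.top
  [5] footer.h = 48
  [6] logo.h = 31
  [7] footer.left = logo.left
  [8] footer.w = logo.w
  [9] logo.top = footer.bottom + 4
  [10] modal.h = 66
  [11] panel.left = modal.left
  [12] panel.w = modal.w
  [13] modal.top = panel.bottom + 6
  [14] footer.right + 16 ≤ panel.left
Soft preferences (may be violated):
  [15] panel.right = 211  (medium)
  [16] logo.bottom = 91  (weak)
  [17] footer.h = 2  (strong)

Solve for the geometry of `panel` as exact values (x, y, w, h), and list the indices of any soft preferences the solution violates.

panel = (x=120, y=8, w=91, h=97)
violated soft preferences: 17

1. panel.x = 120  [panel.left = footer.right + 16]
2. panel.y = 8  [footer.top = panel.top]
3. panel.w = 91  [panel.w = modal.w]
4. panel.h = 97  [modal.top = panel.bottom + 6]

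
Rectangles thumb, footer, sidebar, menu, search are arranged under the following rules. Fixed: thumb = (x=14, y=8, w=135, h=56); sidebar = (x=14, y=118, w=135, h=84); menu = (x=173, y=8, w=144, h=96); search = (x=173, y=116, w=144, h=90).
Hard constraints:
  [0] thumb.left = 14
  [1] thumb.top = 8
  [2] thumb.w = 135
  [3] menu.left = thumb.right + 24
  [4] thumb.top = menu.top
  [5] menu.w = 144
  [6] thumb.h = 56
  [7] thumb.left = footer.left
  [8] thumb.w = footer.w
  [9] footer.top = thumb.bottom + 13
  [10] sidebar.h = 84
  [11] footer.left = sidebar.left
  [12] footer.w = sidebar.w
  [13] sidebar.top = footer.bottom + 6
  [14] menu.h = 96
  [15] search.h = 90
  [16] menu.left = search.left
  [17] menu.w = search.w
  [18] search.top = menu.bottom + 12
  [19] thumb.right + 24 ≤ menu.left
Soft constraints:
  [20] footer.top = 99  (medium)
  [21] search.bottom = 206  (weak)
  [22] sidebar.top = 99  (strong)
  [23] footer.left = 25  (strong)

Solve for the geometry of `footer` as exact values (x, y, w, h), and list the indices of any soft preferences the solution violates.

footer = (x=14, y=77, w=135, h=35)
violated soft preferences: 20, 22, 23

1. footer.x = 14  [thumb.left = footer.left]
2. footer.w = 135  [thumb.w = footer.w]
3. footer.y = 77  [footer.top = thumb.bottom + 13]
4. footer.h = 35  [sidebar.top = footer.bottom + 6]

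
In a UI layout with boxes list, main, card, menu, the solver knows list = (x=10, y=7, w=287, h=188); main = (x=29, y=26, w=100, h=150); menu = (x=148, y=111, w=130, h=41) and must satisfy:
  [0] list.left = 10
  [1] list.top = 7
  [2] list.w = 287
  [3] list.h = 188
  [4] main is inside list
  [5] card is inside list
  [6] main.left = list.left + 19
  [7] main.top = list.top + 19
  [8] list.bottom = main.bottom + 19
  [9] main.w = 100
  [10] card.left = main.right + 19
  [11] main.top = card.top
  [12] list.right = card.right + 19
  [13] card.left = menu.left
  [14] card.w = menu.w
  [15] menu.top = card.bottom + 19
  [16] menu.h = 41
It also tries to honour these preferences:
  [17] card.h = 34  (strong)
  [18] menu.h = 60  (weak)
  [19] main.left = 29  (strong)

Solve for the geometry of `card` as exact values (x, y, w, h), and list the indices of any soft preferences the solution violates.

card = (x=148, y=26, w=130, h=66)
violated soft preferences: 17, 18

1. card.x = 148  [card.left = main.right + 19]
2. card.y = 26  [main.top = card.top]
3. card.w = 130  [list.right = card.right + 19]
4. card.h = 66  [menu.top = card.bottom + 19]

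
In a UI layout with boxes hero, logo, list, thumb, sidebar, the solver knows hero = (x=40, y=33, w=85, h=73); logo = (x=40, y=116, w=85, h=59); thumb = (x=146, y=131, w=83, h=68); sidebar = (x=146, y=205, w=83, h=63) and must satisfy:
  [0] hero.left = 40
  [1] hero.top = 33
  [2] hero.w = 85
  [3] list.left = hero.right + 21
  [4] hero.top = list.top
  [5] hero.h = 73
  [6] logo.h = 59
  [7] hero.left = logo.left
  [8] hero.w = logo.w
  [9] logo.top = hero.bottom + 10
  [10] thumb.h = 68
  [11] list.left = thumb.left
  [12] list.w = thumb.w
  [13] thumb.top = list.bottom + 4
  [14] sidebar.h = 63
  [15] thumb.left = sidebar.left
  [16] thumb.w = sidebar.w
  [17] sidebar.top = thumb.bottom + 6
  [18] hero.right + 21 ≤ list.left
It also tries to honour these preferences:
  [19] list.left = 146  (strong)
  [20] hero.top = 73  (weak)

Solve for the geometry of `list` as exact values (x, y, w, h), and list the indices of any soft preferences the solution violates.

1. list.x = 146  [list.left = hero.right + 21]
2. list.y = 33  [hero.top = list.top]
3. list.w = 83  [list.w = thumb.w]
4. list.h = 94  [thumb.top = list.bottom + 4]

list = (x=146, y=33, w=83, h=94)
violated soft preferences: 20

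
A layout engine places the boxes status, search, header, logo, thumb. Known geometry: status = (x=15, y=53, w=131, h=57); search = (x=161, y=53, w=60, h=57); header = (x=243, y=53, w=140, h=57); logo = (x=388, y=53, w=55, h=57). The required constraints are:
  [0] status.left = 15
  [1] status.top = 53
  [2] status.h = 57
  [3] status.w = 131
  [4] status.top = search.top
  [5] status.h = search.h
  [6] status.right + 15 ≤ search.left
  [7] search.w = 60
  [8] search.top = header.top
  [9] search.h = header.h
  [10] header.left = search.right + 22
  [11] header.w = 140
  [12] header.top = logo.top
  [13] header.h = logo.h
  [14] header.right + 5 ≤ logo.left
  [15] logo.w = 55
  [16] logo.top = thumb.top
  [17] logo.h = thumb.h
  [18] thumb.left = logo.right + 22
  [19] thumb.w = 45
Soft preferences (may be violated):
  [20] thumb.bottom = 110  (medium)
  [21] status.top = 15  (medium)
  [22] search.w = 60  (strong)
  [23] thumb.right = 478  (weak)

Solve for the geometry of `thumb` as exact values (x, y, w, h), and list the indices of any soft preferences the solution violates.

thumb = (x=465, y=53, w=45, h=57)
violated soft preferences: 21, 23

1. thumb.y = 53  [logo.top = thumb.top]
2. thumb.h = 57  [logo.h = thumb.h]
3. thumb.x = 465  [thumb.left = logo.right + 22]
4. thumb.w = 45  [thumb.w = 45]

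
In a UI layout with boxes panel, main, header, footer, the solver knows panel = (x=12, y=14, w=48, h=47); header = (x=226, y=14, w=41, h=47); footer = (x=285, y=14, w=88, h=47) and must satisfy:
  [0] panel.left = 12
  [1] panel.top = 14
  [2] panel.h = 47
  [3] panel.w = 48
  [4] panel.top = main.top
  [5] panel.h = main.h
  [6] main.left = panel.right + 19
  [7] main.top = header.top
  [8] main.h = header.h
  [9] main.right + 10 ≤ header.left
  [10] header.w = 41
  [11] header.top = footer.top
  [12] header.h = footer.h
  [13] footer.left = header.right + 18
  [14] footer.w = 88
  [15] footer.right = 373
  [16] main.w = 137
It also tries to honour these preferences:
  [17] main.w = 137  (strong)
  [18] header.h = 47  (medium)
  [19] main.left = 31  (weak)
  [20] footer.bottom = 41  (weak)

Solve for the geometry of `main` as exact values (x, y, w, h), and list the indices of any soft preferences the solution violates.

1. main.y = 14  [panel.top = main.top]
2. main.h = 47  [panel.h = main.h]
3. main.x = 79  [main.left = panel.right + 19]
4. main.w = 137  [main.w = 137]

main = (x=79, y=14, w=137, h=47)
violated soft preferences: 19, 20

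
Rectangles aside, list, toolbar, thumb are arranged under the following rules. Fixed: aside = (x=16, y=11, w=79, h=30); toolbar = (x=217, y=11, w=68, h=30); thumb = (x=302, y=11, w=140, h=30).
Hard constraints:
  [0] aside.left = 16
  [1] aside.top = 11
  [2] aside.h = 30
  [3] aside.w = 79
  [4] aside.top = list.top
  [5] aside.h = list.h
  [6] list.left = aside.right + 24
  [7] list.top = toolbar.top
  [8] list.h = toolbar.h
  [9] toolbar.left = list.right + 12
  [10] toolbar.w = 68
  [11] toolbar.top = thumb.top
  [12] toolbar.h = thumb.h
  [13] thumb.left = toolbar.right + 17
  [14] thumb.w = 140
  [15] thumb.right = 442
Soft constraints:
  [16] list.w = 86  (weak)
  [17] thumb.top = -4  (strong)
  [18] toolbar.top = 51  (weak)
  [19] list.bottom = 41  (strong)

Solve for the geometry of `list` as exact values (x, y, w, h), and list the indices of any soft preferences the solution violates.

1. list.y = 11  [aside.top = list.top]
2. list.h = 30  [aside.h = list.h]
3. list.x = 119  [list.left = aside.right + 24]
4. list.w = 86  [toolbar.left = list.right + 12]

list = (x=119, y=11, w=86, h=30)
violated soft preferences: 17, 18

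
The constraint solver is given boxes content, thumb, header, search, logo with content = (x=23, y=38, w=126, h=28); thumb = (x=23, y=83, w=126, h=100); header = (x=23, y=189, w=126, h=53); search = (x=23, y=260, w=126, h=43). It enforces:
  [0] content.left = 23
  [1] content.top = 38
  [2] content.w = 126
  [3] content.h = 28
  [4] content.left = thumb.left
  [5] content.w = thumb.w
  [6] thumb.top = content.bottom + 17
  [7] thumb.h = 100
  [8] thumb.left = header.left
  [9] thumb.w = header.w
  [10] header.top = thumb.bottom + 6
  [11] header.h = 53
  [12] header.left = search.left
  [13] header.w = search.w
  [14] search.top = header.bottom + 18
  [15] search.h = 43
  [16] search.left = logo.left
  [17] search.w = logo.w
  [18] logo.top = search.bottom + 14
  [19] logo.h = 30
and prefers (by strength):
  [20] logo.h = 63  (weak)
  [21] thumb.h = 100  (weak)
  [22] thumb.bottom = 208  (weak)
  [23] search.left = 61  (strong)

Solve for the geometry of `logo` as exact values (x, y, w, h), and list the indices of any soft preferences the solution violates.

1. logo.x = 23  [search.left = logo.left]
2. logo.w = 126  [search.w = logo.w]
3. logo.y = 317  [logo.top = search.bottom + 14]
4. logo.h = 30  [logo.h = 30]

logo = (x=23, y=317, w=126, h=30)
violated soft preferences: 20, 22, 23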